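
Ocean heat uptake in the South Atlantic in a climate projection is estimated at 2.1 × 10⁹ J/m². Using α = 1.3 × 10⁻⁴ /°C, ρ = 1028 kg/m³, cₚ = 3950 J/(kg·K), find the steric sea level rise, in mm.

about 67.2 mm

Δh = αQ/(ρcₚ) = 1.3×10⁻⁴ × 2.1×10⁹ / (1028 × 3950) ≈ 0.067231 m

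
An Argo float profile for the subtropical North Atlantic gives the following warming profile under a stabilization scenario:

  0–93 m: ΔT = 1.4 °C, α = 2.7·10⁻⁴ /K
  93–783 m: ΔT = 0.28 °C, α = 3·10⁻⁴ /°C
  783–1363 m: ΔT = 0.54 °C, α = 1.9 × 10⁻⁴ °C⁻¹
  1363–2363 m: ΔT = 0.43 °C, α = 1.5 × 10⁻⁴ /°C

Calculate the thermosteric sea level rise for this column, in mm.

Layer 1: 1.4 × 93 × 2.7×10⁻⁴ = 0.035154 m
Layer 2: 690 × 3×10⁻⁴ × 0.28 = 0.05796 m
Layer 3: 580 × 0.54 × 1.9×10⁻⁴ = 0.059508 m
1363–2363 m: 1000 × 0.43 × 1.5×10⁻⁴ = 0.06450 m
Δh = 0.035154 + 0.05796 + 0.059508 + 0.06450 = 0.217122 m

about 217 mm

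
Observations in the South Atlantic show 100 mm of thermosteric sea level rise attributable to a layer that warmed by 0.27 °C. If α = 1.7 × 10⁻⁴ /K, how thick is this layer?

H ≈ 2180 m

H = Δh/(αΔT) = 0.1 / (1.7×10⁻⁴ × 0.27) ≈ 2179 m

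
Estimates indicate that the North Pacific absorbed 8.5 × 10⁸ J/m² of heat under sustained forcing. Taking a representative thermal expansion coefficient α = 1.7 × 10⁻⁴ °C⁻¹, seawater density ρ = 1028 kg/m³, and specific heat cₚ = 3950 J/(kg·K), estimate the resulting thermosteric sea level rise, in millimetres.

Δh = αQ/(ρcₚ) = 1.7×10⁻⁴ × 8.5×10⁸ / (1028 × 3950) ≈ 0.035586 m

35.6 mm of thermosteric rise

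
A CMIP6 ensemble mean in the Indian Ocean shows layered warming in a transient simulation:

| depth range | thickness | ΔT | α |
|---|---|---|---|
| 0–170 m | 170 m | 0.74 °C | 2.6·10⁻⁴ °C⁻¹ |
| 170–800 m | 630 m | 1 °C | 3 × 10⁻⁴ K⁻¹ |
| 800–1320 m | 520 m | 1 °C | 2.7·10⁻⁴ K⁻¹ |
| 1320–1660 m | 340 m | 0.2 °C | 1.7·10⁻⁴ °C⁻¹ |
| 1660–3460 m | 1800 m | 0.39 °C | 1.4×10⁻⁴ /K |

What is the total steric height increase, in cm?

47 cm of thermosteric rise

170 × 2.6×10⁻⁴ × 0.74 = 0.032708 m
Layer 2: 1 × 630 × 3×10⁻⁴ = 0.18900 m
800–1320 m: 520 × 1 × 2.7×10⁻⁴ = 0.14040 m
0.2 × 1.7×10⁻⁴ × 340 = 0.01156 m
0.39 × 1.4×10⁻⁴ × 1800 = 0.09828 m
Δh = 0.032708 + 0.18900 + 0.14040 + 0.01156 + 0.09828 = 0.471948 m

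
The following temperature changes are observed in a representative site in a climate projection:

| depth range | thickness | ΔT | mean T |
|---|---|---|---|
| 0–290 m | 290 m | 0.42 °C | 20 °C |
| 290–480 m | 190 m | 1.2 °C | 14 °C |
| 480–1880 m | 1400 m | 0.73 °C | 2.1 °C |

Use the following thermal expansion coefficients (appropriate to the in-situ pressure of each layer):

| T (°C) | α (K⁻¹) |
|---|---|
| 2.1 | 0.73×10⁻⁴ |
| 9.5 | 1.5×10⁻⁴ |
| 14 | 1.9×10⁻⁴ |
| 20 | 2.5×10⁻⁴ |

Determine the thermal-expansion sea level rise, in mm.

148 mm

Layer 1 at 20 °C → α = 2.5×10⁻⁴ K⁻¹
Layer 2 at 14 °C → α = 1.9×10⁻⁴ K⁻¹
Layer 3 at 2.1 °C → α = 0.73×10⁻⁴ K⁻¹
0.42 × 2.5×10⁻⁴ × 290 = 0.03045 m
290–480 m: 1.9×10⁻⁴ × 190 × 1.2 = 0.04332 m
0.73 × 0.73×10⁻⁴ × 1400 = 0.074606 m
Δh = 0.03045 + 0.04332 + 0.074606 = 0.148376 m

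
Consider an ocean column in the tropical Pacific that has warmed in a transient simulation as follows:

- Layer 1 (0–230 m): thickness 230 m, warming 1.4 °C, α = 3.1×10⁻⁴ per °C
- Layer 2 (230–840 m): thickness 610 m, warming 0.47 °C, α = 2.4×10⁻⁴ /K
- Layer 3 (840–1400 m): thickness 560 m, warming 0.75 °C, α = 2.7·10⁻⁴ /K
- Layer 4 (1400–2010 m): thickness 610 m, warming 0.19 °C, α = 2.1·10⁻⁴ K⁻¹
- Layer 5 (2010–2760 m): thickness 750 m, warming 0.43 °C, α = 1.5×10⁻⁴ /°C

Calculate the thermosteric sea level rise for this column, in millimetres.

Layer 1: 1.4 × 3.1×10⁻⁴ × 230 = 0.09982 m
Layer 2: 0.47 × 2.4×10⁻⁴ × 610 = 0.068808 m
840–1400 m: 0.75 × 560 × 2.7×10⁻⁴ = 0.11340 m
0.19 × 2.1×10⁻⁴ × 610 = 0.024339 m
1.5×10⁻⁴ × 0.43 × 750 = 0.048375 m
Δh = 0.09982 + 0.068808 + 0.11340 + 0.024339 + 0.048375 = 0.354742 m

about 355 mm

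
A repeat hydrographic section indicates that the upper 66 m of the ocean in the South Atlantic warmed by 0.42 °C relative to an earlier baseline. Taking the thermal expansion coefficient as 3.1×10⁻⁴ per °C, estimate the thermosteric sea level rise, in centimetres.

Δh = αΔT·H = 3.1×10⁻⁴ × 0.42 × 66 = 0.0085932 m

about 0.86 cm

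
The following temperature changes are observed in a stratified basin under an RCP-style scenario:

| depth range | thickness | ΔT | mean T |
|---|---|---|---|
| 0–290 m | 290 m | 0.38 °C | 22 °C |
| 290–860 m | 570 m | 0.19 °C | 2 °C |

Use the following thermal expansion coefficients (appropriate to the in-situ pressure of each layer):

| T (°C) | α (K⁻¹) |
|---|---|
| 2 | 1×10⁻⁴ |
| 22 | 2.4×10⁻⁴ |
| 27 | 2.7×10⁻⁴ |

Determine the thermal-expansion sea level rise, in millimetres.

Layer 1 at 22 °C → α = 2.4×10⁻⁴ K⁻¹
Layer 2 at 2 °C → α = 1×10⁻⁴ K⁻¹
Layer 1: 290 × 2.4×10⁻⁴ × 0.38 = 0.026448 m
1×10⁻⁴ × 0.19 × 570 = 0.01083 m
Δh = 0.026448 + 0.01083 = 0.037278 m ≈ 37.3 mm

37.3 mm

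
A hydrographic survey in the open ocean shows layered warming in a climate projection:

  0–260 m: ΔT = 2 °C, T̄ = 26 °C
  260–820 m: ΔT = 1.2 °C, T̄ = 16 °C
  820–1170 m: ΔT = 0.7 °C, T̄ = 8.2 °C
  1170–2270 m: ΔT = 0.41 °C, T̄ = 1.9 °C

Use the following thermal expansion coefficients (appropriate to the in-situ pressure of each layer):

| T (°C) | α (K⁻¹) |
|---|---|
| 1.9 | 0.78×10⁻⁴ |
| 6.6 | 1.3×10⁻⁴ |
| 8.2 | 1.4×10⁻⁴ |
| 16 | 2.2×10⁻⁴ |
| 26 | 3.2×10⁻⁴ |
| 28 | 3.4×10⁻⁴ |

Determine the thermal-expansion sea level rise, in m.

Layer 1 at 26 °C → α = 3.2×10⁻⁴ K⁻¹
Layer 2 at 16 °C → α = 2.2×10⁻⁴ K⁻¹
Layer 3 at 8.2 °C → α = 1.4×10⁻⁴ K⁻¹
Layer 4 at 1.9 °C → α = 0.78×10⁻⁴ K⁻¹
Layer 1: 2 × 3.2×10⁻⁴ × 260 = 0.16640 m
260–820 m: 560 × 2.2×10⁻⁴ × 1.2 = 0.14784 m
820–1170 m: 1.4×10⁻⁴ × 0.7 × 350 = 0.03430 m
1170–2270 m: 0.78×10⁻⁴ × 1100 × 0.41 = 0.035178 m
Δh = 0.16640 + 0.14784 + 0.03430 + 0.035178 = 0.383718 m ≈ 0.38 m

Δh ≈ 0.38 m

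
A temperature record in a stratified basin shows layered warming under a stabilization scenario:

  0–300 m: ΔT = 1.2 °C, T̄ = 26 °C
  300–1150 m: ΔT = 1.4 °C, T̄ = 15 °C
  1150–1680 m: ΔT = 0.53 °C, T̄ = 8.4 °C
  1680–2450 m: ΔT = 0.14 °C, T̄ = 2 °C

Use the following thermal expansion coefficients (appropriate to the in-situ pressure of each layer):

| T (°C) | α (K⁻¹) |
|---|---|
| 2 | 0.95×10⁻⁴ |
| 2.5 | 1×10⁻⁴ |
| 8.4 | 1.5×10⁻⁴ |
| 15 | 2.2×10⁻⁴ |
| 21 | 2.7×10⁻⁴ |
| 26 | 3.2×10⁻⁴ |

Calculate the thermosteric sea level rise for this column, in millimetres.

429 mm

Layer 1 at 26 °C → α = 3.2×10⁻⁴ K⁻¹
Layer 2 at 15 °C → α = 2.2×10⁻⁴ K⁻¹
Layer 3 at 8.4 °C → α = 1.5×10⁻⁴ K⁻¹
Layer 4 at 2 °C → α = 0.95×10⁻⁴ K⁻¹
Layer 1: 300 × 3.2×10⁻⁴ × 1.2 = 0.11520 m
1.4 × 2.2×10⁻⁴ × 850 = 0.26180 m
1150–1680 m: 530 × 1.5×10⁻⁴ × 0.53 = 0.042135 m
0.95×10⁻⁴ × 770 × 0.14 = 0.010241 m
Δh = 0.11520 + 0.26180 + 0.042135 + 0.010241 = 0.429376 m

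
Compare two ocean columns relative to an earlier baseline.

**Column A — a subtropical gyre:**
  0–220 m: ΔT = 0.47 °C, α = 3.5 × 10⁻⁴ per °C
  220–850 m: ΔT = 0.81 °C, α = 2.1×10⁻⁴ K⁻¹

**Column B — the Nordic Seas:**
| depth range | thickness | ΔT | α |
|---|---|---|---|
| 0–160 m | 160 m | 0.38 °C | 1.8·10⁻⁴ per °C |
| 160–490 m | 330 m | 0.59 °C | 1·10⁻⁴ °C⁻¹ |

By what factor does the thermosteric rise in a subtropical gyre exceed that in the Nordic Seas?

A Layer 1: 3.5×10⁻⁴ × 220 × 0.47 = 0.03619 m
A 630 × 0.81 × 2.1×10⁻⁴ = 0.107163 m
A total: 0.143353 m
B Layer 1: 0.38 × 1.8×10⁻⁴ × 160 = 0.010944 m
B Layer 2: 330 × 0.59 × 1×10⁻⁴ = 0.01947 m
B total: 0.030414 m
Ratio: 0.143353 / 0.030414 ≈ 4.713

a factor of 4.71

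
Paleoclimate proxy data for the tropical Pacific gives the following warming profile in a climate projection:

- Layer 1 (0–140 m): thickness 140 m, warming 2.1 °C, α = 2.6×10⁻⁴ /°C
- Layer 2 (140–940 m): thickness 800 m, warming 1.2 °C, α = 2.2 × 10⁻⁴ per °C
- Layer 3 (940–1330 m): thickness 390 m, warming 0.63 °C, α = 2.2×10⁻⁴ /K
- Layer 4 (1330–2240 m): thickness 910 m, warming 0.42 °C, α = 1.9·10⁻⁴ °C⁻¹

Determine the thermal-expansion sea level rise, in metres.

140 × 2.6×10⁻⁴ × 2.1 = 0.07644 m
140–940 m: 1.2 × 800 × 2.2×10⁻⁴ = 0.21120 m
Layer 3: 0.63 × 2.2×10⁻⁴ × 390 = 0.054054 m
1330–2240 m: 910 × 1.9×10⁻⁴ × 0.42 = 0.072618 m
Δh = 0.07644 + 0.21120 + 0.054054 + 0.072618 = 0.414312 m

about 0.414 m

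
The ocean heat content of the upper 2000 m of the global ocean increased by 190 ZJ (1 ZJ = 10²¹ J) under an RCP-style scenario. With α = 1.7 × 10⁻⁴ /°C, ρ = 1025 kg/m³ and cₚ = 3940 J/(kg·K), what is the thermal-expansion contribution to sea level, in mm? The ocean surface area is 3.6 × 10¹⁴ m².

Per unit area: Q = 190×10²¹ / (3.6×10¹⁴) ≈ 5.278×10⁸ J/m²
Δh = αQ/(ρcₚ) = 1.7×10⁻⁴ × 5.278×10⁸ / (1025 × 3940) ≈ 0.022218 m

22.2 mm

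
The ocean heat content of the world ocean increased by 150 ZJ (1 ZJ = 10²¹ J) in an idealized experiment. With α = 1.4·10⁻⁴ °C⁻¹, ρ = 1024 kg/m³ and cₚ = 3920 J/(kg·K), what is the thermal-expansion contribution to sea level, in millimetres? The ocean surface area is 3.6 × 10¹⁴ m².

14.5 mm of thermosteric rise

Per unit area: Q = 150×10²¹ / (3.6×10¹⁴) ≈ 4.167×10⁸ J/m²
Δh = αQ/(ρcₚ) = 1.4×10⁻⁴ × 4.167×10⁸ / (1024 × 3920) ≈ 0.014533 m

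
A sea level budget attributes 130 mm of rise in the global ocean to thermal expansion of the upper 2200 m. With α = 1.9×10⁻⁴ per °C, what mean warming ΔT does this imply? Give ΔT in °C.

ΔT = Δh/(αH) = 0.13 / (1.9×10⁻⁴ × 2200) ≈ 0.3110 °C

about 0.31 °C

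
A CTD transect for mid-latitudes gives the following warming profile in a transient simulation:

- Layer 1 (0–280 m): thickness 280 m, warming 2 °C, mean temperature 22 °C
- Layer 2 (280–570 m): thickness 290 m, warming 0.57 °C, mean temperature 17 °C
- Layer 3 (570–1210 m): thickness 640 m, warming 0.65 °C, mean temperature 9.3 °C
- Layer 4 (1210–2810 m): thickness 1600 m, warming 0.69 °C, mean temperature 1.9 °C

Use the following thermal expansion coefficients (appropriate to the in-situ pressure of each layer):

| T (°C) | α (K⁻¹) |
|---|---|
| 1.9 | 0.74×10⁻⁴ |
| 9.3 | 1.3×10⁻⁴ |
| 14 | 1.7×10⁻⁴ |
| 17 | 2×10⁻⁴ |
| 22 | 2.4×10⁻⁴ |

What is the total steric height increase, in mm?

about 303 mm

Layer 1 at 22 °C → α = 2.4×10⁻⁴ K⁻¹
Layer 2 at 17 °C → α = 2×10⁻⁴ K⁻¹
Layer 3 at 9.3 °C → α = 1.3×10⁻⁴ K⁻¹
Layer 4 at 1.9 °C → α = 0.74×10⁻⁴ K⁻¹
Layer 1: 280 × 2 × 2.4×10⁻⁴ = 0.13440 m
Layer 2: 0.57 × 2×10⁻⁴ × 290 = 0.03306 m
570–1210 m: 640 × 0.65 × 1.3×10⁻⁴ = 0.05408 m
1210–2810 m: 1600 × 0.69 × 0.74×10⁻⁴ = 0.081696 m
Δh = 0.13440 + 0.03306 + 0.05408 + 0.081696 = 0.303236 m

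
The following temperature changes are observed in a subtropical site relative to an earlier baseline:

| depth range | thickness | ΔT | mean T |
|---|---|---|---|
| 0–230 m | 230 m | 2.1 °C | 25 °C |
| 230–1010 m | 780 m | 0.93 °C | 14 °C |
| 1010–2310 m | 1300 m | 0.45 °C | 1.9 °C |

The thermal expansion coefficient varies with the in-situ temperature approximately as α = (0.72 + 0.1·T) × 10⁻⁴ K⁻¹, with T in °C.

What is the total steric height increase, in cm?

36 cm of thermosteric rise

Layer 1: α = (0.72 + 0.1×25)×10⁻⁴ = 3.22×10⁻⁴ K⁻¹
Layer 2: α = (0.72 + 0.1×14)×10⁻⁴ = 2.12×10⁻⁴ K⁻¹
Layer 3: α = (0.72 + 0.1×1.9)×10⁻⁴ = 0.91×10⁻⁴ K⁻¹
0–230 m: 3.22×10⁻⁴ × 230 × 2.1 = 0.155526 m
780 × 0.93 × 2.12×10⁻⁴ = 0.1537848 m
Layer 3: 0.45 × 0.91×10⁻⁴ × 1300 = 0.053235 m
Δh = 0.155526 + 0.1537848 + 0.053235 = 0.3625458 m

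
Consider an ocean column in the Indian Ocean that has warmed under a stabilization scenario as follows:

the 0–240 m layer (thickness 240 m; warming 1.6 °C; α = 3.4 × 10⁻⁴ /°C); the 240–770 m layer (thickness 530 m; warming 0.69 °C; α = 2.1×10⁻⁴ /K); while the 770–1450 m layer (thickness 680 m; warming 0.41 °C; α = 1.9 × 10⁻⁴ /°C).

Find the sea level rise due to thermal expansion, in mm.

Layer 1: 1.6 × 3.4×10⁻⁴ × 240 = 0.13056 m
530 × 2.1×10⁻⁴ × 0.69 = 0.076797 m
770–1450 m: 1.9×10⁻⁴ × 0.41 × 680 = 0.052972 m
Δh = 0.13056 + 0.076797 + 0.052972 = 0.260329 m ≈ 260 mm

about 260 mm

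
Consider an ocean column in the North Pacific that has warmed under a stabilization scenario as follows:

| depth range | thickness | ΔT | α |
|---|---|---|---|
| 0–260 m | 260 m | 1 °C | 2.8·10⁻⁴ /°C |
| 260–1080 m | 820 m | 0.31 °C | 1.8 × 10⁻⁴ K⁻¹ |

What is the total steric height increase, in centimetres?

11.9 cm of thermosteric rise

1 × 2.8×10⁻⁴ × 260 = 0.07280 m
Layer 2: 1.8×10⁻⁴ × 0.31 × 820 = 0.045756 m
Δh = 0.07280 + 0.045756 = 0.118556 m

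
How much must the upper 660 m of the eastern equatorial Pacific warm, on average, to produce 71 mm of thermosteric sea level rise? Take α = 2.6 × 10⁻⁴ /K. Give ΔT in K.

ΔT ≈ 0.41 K

ΔT = Δh/(αH) = 0.071 / (2.6×10⁻⁴ × 660) ≈ 0.4138 K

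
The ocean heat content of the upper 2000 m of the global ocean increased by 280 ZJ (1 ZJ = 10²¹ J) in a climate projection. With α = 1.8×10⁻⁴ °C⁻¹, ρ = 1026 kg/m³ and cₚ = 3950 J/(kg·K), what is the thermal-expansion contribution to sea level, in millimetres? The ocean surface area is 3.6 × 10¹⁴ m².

Per unit area: Q = 280×10²¹ / (3.6×10¹⁴) ≈ 7.778×10⁸ J/m²
Δh = αQ/(ρcₚ) = 1.8×10⁻⁴ × 7.778×10⁸ / (1026 × 3950) ≈ 0.034546 m

34.5 mm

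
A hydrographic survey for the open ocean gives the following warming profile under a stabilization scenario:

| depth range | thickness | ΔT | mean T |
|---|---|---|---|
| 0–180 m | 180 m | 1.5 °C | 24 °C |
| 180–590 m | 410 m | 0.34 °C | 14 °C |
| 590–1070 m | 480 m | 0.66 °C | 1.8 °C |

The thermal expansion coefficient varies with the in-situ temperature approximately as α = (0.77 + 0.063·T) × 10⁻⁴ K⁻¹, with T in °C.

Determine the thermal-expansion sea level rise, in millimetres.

Δh ≈ 113 mm

Layer 1: α = (0.77 + 0.063×24)×10⁻⁴ = 2.282×10⁻⁴ K⁻¹
Layer 2: α = (0.77 + 0.063×14)×10⁻⁴ = 1.652×10⁻⁴ K⁻¹
Layer 3: α = (0.77 + 0.063×1.8)×10⁻⁴ = 0.8834×10⁻⁴ K⁻¹
2.282×10⁻⁴ × 1.5 × 180 = 0.061614 m
410 × 0.34 × 1.652×10⁻⁴ = 0.02302888 m
Layer 3: 0.66 × 0.8834×10⁻⁴ × 480 = 0.027986112 m
Δh = 0.061614 + 0.02302888 + 0.027986112 = 0.112628992 m ≈ 113 mm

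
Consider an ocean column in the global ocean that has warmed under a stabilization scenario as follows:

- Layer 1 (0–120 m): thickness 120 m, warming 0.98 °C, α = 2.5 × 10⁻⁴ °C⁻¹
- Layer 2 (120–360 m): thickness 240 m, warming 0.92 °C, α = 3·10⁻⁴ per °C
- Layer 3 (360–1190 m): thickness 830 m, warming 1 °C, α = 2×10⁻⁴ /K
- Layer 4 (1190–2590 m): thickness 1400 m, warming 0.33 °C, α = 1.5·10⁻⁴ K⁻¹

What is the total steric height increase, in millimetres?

2.5×10⁻⁴ × 0.98 × 120 = 0.02940 m
0.92 × 3×10⁻⁴ × 240 = 0.06624 m
360–1190 m: 1 × 830 × 2×10⁻⁴ = 0.16600 m
Layer 4: 0.33 × 1.5×10⁻⁴ × 1400 = 0.06930 m
Δh = 0.02940 + 0.06624 + 0.16600 + 0.06930 = 0.33094 m ≈ 331 mm

331 mm of thermosteric rise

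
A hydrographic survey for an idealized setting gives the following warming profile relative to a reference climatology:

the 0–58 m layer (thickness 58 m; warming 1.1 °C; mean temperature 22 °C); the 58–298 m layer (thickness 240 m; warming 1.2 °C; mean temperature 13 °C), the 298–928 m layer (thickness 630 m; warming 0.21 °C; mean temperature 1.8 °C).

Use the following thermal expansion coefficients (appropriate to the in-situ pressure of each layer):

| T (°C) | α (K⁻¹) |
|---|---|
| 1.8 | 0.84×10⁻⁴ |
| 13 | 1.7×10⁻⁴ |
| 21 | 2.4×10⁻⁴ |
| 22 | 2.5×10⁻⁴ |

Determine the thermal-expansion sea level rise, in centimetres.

7.60 cm of thermosteric rise

Layer 1 at 22 °C → α = 2.5×10⁻⁴ K⁻¹
Layer 2 at 13 °C → α = 1.7×10⁻⁴ K⁻¹
Layer 3 at 1.8 °C → α = 0.84×10⁻⁴ K⁻¹
1.1 × 58 × 2.5×10⁻⁴ = 0.01595 m
1.7×10⁻⁴ × 240 × 1.2 = 0.04896 m
630 × 0.21 × 0.84×10⁻⁴ = 0.0111132 m
Δh = 0.01595 + 0.04896 + 0.0111132 = 0.0760232 m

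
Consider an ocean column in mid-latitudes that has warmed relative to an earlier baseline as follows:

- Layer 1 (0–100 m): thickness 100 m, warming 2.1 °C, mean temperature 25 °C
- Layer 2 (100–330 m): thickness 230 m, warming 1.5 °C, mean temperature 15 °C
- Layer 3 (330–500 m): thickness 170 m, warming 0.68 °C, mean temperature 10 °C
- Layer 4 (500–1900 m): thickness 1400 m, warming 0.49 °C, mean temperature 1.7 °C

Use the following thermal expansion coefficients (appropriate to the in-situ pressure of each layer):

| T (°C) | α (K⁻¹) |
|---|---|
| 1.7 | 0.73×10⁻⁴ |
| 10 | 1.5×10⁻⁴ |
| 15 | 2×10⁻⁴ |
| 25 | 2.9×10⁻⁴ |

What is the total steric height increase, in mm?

Δh ≈ 200 mm

Layer 1 at 25 °C → α = 2.9×10⁻⁴ K⁻¹
Layer 2 at 15 °C → α = 2×10⁻⁴ K⁻¹
Layer 3 at 10 °C → α = 1.5×10⁻⁴ K⁻¹
Layer 4 at 1.7 °C → α = 0.73×10⁻⁴ K⁻¹
2.9×10⁻⁴ × 100 × 2.1 = 0.06090 m
Layer 2: 230 × 1.5 × 2×10⁻⁴ = 0.06900 m
170 × 0.68 × 1.5×10⁻⁴ = 0.01734 m
0.73×10⁻⁴ × 0.49 × 1400 = 0.050078 m
Δh = 0.06090 + 0.06900 + 0.01734 + 0.050078 = 0.197318 m ≈ 200 mm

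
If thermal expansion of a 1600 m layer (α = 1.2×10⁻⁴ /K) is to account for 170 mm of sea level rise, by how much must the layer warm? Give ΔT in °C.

ΔT = Δh/(αH) = 0.17 / (1.2×10⁻⁴ × 1600) ≈ 0.8854 °C

about 0.885 °C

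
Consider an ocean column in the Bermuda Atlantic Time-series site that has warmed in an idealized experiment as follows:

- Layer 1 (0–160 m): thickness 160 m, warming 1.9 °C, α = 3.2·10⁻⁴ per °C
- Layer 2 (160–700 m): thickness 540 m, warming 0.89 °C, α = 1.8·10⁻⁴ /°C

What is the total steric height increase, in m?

Δh = 0.184 m

3.2×10⁻⁴ × 1.9 × 160 = 0.09728 m
0.89 × 1.8×10⁻⁴ × 540 = 0.086508 m
Δh = 0.09728 + 0.086508 = 0.183788 m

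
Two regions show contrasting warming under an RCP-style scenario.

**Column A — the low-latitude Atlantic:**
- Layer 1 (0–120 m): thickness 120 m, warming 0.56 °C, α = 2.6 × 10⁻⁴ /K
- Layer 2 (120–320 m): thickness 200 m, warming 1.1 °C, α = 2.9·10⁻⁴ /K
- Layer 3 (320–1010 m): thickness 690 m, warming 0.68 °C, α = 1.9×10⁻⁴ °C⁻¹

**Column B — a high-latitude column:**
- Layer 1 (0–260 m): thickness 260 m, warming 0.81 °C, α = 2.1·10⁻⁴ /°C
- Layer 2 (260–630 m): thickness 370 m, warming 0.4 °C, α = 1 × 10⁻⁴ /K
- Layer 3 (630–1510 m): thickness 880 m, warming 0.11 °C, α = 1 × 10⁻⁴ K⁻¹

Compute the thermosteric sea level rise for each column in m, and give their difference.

A: 0.170 m; B: 0.0687 m; difference 0.102 m

A 0–120 m: 0.56 × 120 × 2.6×10⁻⁴ = 0.017472 m
A 120–320 m: 200 × 2.9×10⁻⁴ × 1.1 = 0.06380 m
A 0.68 × 1.9×10⁻⁴ × 690 = 0.089148 m
A total: 0.17042 m
B 0.81 × 2.1×10⁻⁴ × 260 = 0.044226 m
B 0.4 × 370 × 1×10⁻⁴ = 0.01480 m
B 630–1510 m: 1×10⁻⁴ × 880 × 0.11 = 0.00968 m
B total: 0.068706 m
Difference: 0.17042 − 0.068706 = 0.101714 m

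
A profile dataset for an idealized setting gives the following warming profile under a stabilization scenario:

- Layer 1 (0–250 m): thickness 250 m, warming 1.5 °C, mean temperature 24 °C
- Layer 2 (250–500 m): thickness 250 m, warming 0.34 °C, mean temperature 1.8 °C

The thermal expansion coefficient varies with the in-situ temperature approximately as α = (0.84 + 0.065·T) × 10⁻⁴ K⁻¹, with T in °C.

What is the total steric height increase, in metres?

Layer 1: α = (0.84 + 0.065×24)×10⁻⁴ = 2.4×10⁻⁴ K⁻¹
Layer 2: α = (0.84 + 0.065×1.8)×10⁻⁴ = 0.957×10⁻⁴ K⁻¹
1.5 × 250 × 2.4×10⁻⁴ = 0.09000 m
Layer 2: 250 × 0.957×10⁻⁴ × 0.34 = 0.0081345 m
Δh = 0.09000 + 0.0081345 = 0.0981345 m ≈ 0.098 m

Δh ≈ 0.098 m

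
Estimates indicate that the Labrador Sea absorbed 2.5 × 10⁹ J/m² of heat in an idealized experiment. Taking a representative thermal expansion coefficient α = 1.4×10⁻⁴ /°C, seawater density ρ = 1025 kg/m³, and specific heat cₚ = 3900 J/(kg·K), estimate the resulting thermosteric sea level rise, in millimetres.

Δh = αQ/(ρcₚ) = 1.4×10⁻⁴ × 2.5×10⁹ / (1025 × 3900) ≈ 0.087555 m

87.6 mm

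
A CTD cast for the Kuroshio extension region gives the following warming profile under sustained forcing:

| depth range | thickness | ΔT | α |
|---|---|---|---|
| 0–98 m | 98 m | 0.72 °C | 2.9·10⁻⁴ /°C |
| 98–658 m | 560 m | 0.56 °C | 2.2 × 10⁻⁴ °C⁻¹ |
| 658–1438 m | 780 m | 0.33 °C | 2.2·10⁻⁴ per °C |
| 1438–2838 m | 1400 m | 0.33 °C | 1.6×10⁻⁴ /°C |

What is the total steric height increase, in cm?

22.0 cm of thermosteric rise

Layer 1: 0.72 × 98 × 2.9×10⁻⁴ = 0.0204624 m
560 × 2.2×10⁻⁴ × 0.56 = 0.068992 m
658–1438 m: 780 × 2.2×10⁻⁴ × 0.33 = 0.056628 m
Layer 4: 1400 × 1.6×10⁻⁴ × 0.33 = 0.07392 m
Δh = 0.0204624 + 0.068992 + 0.056628 + 0.07392 = 0.2200024 m ≈ 22.0 cm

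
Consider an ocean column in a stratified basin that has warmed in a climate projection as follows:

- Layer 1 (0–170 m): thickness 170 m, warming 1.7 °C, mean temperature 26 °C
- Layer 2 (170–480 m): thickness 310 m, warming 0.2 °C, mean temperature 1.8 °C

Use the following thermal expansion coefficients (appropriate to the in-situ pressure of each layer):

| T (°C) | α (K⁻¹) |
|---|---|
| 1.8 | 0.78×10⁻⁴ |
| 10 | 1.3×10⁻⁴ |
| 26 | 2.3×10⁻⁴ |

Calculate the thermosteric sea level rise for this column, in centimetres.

7.13 cm

Layer 1 at 26 °C → α = 2.3×10⁻⁴ K⁻¹
Layer 2 at 1.8 °C → α = 0.78×10⁻⁴ K⁻¹
0–170 m: 170 × 1.7 × 2.3×10⁻⁴ = 0.06647 m
170–480 m: 0.78×10⁻⁴ × 0.2 × 310 = 0.004836 m
Δh = 0.06647 + 0.004836 = 0.071306 m ≈ 7.13 cm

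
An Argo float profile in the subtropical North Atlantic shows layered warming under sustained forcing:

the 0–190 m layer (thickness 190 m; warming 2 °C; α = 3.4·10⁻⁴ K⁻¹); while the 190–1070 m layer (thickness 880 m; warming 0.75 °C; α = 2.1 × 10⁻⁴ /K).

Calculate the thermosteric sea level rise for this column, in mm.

Layer 1: 3.4×10⁻⁴ × 190 × 2 = 0.12920 m
2.1×10⁻⁴ × 880 × 0.75 = 0.13860 m
Δh = 0.12920 + 0.13860 = 0.26780 m

Δh ≈ 268 mm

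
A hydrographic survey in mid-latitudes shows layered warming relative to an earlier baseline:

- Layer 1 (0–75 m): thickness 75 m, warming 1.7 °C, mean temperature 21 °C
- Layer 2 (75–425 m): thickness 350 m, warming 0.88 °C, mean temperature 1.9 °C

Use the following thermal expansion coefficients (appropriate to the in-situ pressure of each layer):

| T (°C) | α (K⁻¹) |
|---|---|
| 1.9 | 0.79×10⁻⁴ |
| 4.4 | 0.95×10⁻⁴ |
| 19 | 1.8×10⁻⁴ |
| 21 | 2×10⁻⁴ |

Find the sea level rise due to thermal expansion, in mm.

Layer 1 at 21 °C → α = 2×10⁻⁴ K⁻¹
Layer 2 at 1.9 °C → α = 0.79×10⁻⁴ K⁻¹
2×10⁻⁴ × 75 × 1.7 = 0.02550 m
0.79×10⁻⁴ × 350 × 0.88 = 0.024332 m
Δh = 0.02550 + 0.024332 = 0.049832 m

49.8 mm of thermosteric rise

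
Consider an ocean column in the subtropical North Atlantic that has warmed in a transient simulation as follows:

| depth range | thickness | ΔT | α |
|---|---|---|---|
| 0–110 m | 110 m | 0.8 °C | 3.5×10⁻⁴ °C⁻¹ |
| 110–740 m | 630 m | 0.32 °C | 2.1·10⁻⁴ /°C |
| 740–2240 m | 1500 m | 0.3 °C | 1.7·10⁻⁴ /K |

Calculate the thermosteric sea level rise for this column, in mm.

Δh ≈ 150 mm

Layer 1: 0.8 × 3.5×10⁻⁴ × 110 = 0.03080 m
110–740 m: 2.1×10⁻⁴ × 0.32 × 630 = 0.042336 m
Layer 3: 0.3 × 1.7×10⁻⁴ × 1500 = 0.07650 m
Δh = 0.03080 + 0.042336 + 0.07650 = 0.149636 m ≈ 150 mm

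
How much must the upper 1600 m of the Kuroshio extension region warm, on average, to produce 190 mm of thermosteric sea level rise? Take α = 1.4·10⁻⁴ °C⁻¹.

ΔT = Δh/(αH) = 0.19 / (1.4×10⁻⁴ × 1600) ≈ 0.8482 K

about 0.848 K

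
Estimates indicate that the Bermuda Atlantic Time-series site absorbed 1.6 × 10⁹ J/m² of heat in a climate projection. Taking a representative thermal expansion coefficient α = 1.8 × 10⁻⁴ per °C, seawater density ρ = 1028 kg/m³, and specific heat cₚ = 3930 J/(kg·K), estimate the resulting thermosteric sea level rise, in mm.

about 71 mm

Δh = αQ/(ρcₚ) = 1.8×10⁻⁴ × 1.6×10⁹ / (1028 × 3930) ≈ 0.071286 m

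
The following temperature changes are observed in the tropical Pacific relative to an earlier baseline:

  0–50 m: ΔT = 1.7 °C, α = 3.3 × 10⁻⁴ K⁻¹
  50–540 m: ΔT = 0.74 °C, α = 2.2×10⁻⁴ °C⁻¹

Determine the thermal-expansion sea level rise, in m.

0–50 m: 50 × 3.3×10⁻⁴ × 1.7 = 0.02805 m
50–540 m: 490 × 0.74 × 2.2×10⁻⁴ = 0.079772 m
Δh = 0.02805 + 0.079772 = 0.107822 m ≈ 0.108 m

Δh ≈ 0.108 m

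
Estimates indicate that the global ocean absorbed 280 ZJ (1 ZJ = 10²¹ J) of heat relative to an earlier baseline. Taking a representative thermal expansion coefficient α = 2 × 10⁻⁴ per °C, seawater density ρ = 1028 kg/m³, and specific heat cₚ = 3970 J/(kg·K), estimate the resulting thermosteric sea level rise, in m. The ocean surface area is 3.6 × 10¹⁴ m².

Per unit area: Q = 280×10²¹ / (3.6×10¹⁴) ≈ 7.778×10⁸ J/m²
Δh = αQ/(ρcₚ) = 2×10⁻⁴ × 7.778×10⁸ / (1028 × 3970) ≈ 0.038117 m

about 0.0381 m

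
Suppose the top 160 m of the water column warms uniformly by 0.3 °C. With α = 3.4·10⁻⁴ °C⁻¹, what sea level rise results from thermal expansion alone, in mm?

16.3 mm

Δh = αΔT·H = 3.4×10⁻⁴ × 0.3 × 160 = 0.01632 m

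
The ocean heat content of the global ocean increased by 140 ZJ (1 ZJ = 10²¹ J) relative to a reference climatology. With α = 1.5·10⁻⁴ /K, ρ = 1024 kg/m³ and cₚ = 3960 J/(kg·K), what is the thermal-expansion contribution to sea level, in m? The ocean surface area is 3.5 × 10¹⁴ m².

Per unit area: Q = 140×10²¹ / (3.5×10¹⁴) = 4×10⁸ J/m²
Δh = αQ/(ρcₚ) = 1.5×10⁻⁴ × 4×10⁸ / (1024 × 3960) ≈ 0.014796 m

0.015 m of thermosteric rise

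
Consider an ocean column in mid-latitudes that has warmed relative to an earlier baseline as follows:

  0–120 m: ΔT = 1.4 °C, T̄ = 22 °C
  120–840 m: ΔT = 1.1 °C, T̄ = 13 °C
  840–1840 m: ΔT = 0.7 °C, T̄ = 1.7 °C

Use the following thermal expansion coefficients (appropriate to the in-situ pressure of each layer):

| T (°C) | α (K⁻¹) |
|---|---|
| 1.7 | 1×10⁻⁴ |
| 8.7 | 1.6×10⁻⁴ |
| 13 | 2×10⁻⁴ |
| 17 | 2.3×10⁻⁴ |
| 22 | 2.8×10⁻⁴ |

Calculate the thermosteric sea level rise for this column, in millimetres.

Layer 1 at 22 °C → α = 2.8×10⁻⁴ K⁻¹
Layer 2 at 13 °C → α = 2×10⁻⁴ K⁻¹
Layer 3 at 1.7 °C → α = 1×10⁻⁴ K⁻¹
120 × 1.4 × 2.8×10⁻⁴ = 0.04704 m
2×10⁻⁴ × 720 × 1.1 = 0.15840 m
840–1840 m: 1×10⁻⁴ × 1000 × 0.7 = 0.07000 m
Δh = 0.04704 + 0.15840 + 0.07000 = 0.27544 m ≈ 280 mm

280 mm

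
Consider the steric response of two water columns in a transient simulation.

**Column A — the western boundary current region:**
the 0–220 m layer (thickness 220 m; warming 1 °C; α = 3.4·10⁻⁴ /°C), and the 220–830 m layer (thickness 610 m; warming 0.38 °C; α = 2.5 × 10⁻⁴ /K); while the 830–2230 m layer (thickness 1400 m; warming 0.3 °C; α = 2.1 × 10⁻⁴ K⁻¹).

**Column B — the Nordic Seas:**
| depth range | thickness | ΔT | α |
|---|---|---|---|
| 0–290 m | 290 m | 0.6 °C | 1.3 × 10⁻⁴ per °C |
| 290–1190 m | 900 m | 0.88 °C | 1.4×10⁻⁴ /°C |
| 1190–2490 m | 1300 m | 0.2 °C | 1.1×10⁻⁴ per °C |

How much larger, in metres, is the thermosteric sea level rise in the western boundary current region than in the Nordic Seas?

Δh_A − Δh_B ≈ 0.059 m

A Layer 1: 220 × 1 × 3.4×10⁻⁴ = 0.07480 m
A 220–830 m: 2.5×10⁻⁴ × 0.38 × 610 = 0.05795 m
A Layer 3: 2.1×10⁻⁴ × 0.3 × 1400 = 0.08820 m
A total: 0.22095 m
B Layer 1: 0.6 × 1.3×10⁻⁴ × 290 = 0.02262 m
B Layer 2: 900 × 1.4×10⁻⁴ × 0.88 = 0.11088 m
B 1300 × 0.2 × 1.1×10⁻⁴ = 0.02860 m
B total: 0.16210 m
Difference: 0.22095 − 0.16210 = 0.05885 m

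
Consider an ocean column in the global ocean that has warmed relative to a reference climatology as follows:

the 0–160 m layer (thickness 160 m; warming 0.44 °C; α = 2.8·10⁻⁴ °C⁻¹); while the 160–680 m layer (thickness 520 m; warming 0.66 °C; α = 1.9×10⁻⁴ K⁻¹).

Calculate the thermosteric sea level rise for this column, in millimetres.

Δh ≈ 84.9 mm

Layer 1: 0.44 × 160 × 2.8×10⁻⁴ = 0.019712 m
Layer 2: 0.66 × 520 × 1.9×10⁻⁴ = 0.065208 m
Δh = 0.019712 + 0.065208 = 0.08492 m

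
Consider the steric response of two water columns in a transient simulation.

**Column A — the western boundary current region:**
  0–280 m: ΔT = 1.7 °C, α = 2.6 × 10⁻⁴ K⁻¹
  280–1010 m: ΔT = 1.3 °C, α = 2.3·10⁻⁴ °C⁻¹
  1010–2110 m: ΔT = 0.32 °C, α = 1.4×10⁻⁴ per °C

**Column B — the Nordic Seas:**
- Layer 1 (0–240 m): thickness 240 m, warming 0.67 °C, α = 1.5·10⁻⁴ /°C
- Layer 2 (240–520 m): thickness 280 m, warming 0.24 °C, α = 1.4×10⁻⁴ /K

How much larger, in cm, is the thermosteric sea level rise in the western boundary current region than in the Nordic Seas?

Δh_A − Δh_B ≈ 35.8 cm

A 2.6×10⁻⁴ × 280 × 1.7 = 0.12376 m
A 2.3×10⁻⁴ × 730 × 1.3 = 0.21827 m
A 0.32 × 1.4×10⁻⁴ × 1100 = 0.04928 m
A total: 0.39131 m
B 0–240 m: 240 × 0.67 × 1.5×10⁻⁴ = 0.02412 m
B 1.4×10⁻⁴ × 280 × 0.24 = 0.009408 m
B total: 0.033528 m
Difference: 0.39131 − 0.033528 = 0.357782 m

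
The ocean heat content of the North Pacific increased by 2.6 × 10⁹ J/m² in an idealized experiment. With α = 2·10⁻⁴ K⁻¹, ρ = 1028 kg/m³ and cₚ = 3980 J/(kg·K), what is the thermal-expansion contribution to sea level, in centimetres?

Δh = αQ/(ρcₚ) = 2×10⁻⁴ × 2.6×10⁹ / (1028 × 3980) ≈ 0.12709 m

Δh ≈ 13 cm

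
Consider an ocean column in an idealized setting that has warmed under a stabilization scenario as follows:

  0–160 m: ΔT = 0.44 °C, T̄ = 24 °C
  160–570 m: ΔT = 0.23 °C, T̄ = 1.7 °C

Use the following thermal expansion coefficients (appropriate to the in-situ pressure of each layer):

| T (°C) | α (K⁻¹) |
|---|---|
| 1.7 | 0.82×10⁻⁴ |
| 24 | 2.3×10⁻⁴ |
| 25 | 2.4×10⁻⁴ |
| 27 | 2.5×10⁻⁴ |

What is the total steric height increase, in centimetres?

Layer 1 at 24 °C → α = 2.3×10⁻⁴ K⁻¹
Layer 2 at 1.7 °C → α = 0.82×10⁻⁴ K⁻¹
Layer 1: 2.3×10⁻⁴ × 0.44 × 160 = 0.016192 m
160–570 m: 0.23 × 410 × 0.82×10⁻⁴ = 0.0077326 m
Δh = 0.016192 + 0.0077326 = 0.0239246 m ≈ 2.4 cm

Δh ≈ 2.4 cm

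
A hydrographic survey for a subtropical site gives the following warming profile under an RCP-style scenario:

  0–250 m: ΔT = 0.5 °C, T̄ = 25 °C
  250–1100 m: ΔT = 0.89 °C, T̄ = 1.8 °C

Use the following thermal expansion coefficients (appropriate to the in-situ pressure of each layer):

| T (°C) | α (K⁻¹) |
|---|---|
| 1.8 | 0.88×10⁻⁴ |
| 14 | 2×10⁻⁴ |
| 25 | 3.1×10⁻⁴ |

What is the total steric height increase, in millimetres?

105 mm of thermosteric rise

Layer 1 at 25 °C → α = 3.1×10⁻⁴ K⁻¹
Layer 2 at 1.8 °C → α = 0.88×10⁻⁴ K⁻¹
0.5 × 250 × 3.1×10⁻⁴ = 0.03875 m
0.88×10⁻⁴ × 0.89 × 850 = 0.066572 m
Δh = 0.03875 + 0.066572 = 0.105322 m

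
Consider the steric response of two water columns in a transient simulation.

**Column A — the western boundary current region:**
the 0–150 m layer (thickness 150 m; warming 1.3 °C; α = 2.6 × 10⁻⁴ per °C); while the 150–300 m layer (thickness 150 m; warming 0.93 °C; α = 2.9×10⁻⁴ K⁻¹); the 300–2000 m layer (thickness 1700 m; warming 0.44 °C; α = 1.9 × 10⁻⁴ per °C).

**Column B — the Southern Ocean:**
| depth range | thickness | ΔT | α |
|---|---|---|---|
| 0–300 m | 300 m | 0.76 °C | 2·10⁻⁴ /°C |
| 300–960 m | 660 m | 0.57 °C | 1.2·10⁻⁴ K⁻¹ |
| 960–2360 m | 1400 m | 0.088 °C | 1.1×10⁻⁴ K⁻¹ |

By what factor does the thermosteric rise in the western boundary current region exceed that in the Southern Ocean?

A Layer 1: 150 × 2.6×10⁻⁴ × 1.3 = 0.05070 m
A 2.9×10⁻⁴ × 150 × 0.93 = 0.040455 m
A 1700 × 1.9×10⁻⁴ × 0.44 = 0.14212 m
A total: 0.233275 m
B 2×10⁻⁴ × 0.76 × 300 = 0.04560 m
B Layer 2: 1.2×10⁻⁴ × 660 × 0.57 = 0.045144 m
B 1.1×10⁻⁴ × 0.088 × 1400 = 0.013552 m
B total: 0.104296 m
Ratio: 0.233275 / 0.104296 ≈ 2.237

≈ 2.2×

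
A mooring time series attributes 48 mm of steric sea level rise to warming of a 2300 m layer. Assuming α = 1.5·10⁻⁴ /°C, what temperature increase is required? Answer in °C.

about 0.139 °C

ΔT = Δh/(αH) = 0.048 / (1.5×10⁻⁴ × 2300) ≈ 0.1391 °C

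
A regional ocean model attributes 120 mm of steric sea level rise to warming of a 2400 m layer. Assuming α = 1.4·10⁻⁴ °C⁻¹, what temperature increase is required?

0.357 °C

ΔT = Δh/(αH) = 0.12 / (1.4×10⁻⁴ × 2400) ≈ 0.3571 °C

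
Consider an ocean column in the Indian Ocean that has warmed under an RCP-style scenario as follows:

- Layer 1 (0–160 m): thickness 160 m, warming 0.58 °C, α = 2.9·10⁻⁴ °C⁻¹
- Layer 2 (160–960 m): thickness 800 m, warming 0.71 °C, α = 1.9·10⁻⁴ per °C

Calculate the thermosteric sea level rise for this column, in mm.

130 mm

2.9×10⁻⁴ × 0.58 × 160 = 0.026912 m
0.71 × 1.9×10⁻⁴ × 800 = 0.10792 m
Δh = 0.026912 + 0.10792 = 0.134832 m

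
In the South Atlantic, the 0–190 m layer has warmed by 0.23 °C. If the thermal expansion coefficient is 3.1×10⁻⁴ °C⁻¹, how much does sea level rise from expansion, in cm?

Δh = αΔT·H = 3.1×10⁻⁴ × 0.23 × 190 = 0.013547 m

1.35 cm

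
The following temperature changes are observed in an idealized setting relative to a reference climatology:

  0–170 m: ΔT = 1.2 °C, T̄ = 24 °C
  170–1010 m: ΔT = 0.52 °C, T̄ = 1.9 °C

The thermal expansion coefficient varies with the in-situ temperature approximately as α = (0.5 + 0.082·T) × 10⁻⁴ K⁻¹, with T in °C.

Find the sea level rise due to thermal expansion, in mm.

Layer 1: α = (0.5 + 0.082×24)×10⁻⁴ = 2.468×10⁻⁴ K⁻¹
Layer 2: α = (0.5 + 0.082×1.9)×10⁻⁴ = 0.6558×10⁻⁴ K⁻¹
2.468×10⁻⁴ × 1.2 × 170 = 0.0503472 m
Layer 2: 0.52 × 840 × 0.6558×10⁻⁴ = 0.028645344 m
Δh = 0.0503472 + 0.028645344 = 0.078992544 m

Δh = 79 mm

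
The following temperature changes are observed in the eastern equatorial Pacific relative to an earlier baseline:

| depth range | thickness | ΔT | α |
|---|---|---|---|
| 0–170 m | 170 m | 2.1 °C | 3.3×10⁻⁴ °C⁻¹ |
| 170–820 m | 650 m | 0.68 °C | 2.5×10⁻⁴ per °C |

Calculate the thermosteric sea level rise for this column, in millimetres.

228 mm of thermosteric rise

0–170 m: 2.1 × 3.3×10⁻⁴ × 170 = 0.11781 m
Layer 2: 2.5×10⁻⁴ × 0.68 × 650 = 0.11050 m
Δh = 0.11781 + 0.11050 = 0.22831 m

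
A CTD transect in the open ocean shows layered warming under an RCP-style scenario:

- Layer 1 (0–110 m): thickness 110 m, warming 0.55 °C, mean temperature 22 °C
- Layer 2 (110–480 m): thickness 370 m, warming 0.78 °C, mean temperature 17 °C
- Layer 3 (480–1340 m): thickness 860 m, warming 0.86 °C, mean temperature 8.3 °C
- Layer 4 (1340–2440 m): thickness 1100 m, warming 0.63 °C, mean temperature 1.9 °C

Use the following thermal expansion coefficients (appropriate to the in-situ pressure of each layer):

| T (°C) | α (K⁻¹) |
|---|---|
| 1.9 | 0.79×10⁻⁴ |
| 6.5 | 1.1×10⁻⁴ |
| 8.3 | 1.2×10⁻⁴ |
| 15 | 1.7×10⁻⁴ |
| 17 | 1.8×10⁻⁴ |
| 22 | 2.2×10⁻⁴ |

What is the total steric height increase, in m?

Layer 1 at 22 °C → α = 2.2×10⁻⁴ K⁻¹
Layer 2 at 17 °C → α = 1.8×10⁻⁴ K⁻¹
Layer 3 at 8.3 °C → α = 1.2×10⁻⁴ K⁻¹
Layer 4 at 1.9 °C → α = 0.79×10⁻⁴ K⁻¹
0–110 m: 2.2×10⁻⁴ × 110 × 0.55 = 0.01331 m
110–480 m: 1.8×10⁻⁴ × 370 × 0.78 = 0.051948 m
Layer 3: 860 × 1.2×10⁻⁴ × 0.86 = 0.088752 m
1340–2440 m: 0.63 × 1100 × 0.79×10⁻⁴ = 0.054747 m
Δh = 0.01331 + 0.051948 + 0.088752 + 0.054747 = 0.208757 m

about 0.21 m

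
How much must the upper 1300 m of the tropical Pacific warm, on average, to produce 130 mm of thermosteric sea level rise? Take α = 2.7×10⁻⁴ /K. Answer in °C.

about 0.370 °C

ΔT = Δh/(αH) = 0.13 / (2.7×10⁻⁴ × 1300) ≈ 0.3704 °C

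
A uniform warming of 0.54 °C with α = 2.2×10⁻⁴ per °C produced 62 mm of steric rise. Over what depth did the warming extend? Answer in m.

H ≈ 520 m

H = Δh/(αΔT) = 0.062 / (2.2×10⁻⁴ × 0.54) ≈ 521.9 m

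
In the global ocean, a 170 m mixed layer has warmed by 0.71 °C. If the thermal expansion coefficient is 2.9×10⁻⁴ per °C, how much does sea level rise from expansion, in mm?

35 mm

Δh = αΔT·H = 2.9×10⁻⁴ × 0.71 × 170 = 0.035003 m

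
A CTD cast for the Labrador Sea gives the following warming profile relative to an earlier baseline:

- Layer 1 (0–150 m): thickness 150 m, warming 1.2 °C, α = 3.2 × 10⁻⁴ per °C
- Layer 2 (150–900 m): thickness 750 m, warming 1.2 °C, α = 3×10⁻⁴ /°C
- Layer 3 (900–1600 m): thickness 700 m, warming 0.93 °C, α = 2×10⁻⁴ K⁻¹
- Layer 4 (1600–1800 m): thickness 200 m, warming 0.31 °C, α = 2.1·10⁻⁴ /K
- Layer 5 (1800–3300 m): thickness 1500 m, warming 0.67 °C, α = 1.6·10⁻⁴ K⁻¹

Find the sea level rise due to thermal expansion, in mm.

632 mm of thermosteric rise

0–150 m: 1.2 × 3.2×10⁻⁴ × 150 = 0.05760 m
Layer 2: 1.2 × 750 × 3×10⁻⁴ = 0.27000 m
Layer 3: 2×10⁻⁴ × 0.93 × 700 = 0.13020 m
Layer 4: 2.1×10⁻⁴ × 0.31 × 200 = 0.01302 m
Layer 5: 1.6×10⁻⁴ × 1500 × 0.67 = 0.16080 m
Δh = 0.05760 + 0.27000 + 0.13020 + 0.01302 + 0.16080 = 0.63162 m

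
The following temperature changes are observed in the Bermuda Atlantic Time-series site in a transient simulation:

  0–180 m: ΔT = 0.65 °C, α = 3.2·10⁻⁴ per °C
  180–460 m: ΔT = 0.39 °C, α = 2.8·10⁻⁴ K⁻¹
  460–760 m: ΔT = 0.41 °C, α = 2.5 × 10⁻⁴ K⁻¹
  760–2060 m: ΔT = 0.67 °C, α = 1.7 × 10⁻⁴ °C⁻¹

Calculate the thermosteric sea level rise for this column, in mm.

0–180 m: 180 × 3.2×10⁻⁴ × 0.65 = 0.03744 m
180–460 m: 2.8×10⁻⁴ × 280 × 0.39 = 0.030576 m
Layer 3: 0.41 × 2.5×10⁻⁴ × 300 = 0.03075 m
760–2060 m: 1300 × 1.7×10⁻⁴ × 0.67 = 0.14807 m
Δh = 0.03744 + 0.030576 + 0.03075 + 0.14807 = 0.246836 m ≈ 250 mm

250 mm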